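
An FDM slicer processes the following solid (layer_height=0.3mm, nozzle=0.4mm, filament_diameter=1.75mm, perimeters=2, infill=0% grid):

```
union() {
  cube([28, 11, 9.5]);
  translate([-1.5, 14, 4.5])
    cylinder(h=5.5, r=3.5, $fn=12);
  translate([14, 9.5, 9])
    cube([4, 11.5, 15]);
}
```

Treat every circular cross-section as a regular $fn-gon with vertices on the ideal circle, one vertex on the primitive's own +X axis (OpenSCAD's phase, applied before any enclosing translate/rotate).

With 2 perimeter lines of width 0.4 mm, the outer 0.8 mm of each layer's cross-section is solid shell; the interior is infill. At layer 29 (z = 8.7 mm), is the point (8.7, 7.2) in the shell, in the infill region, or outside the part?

infill

At z = 8.7 mm: the cube (footprint 28×11) is included at this height; the r=3.5 cylinder at (-1.5, 14) contributes a regular 12-gon of circumradius 3.5; the cube at (14, 9.5) is not intersected at this z (z outside [9, 24]); Combining (union): the regions partially overlap (shared area 0.02 mm²), so overlapping operands fuse into one piece — 1 connected region. Overall, the cross-section is a single solid region. The nearest boundary edge runs (0.28, 11.00)→(28.00, 11.00); distance from the point to it = 3.80 mm. The point is inside the cross-section and 3.80 mm from the nearest boundary — more than the 0.8 mm shell width (2 × 0.4), so it's in the infill interior.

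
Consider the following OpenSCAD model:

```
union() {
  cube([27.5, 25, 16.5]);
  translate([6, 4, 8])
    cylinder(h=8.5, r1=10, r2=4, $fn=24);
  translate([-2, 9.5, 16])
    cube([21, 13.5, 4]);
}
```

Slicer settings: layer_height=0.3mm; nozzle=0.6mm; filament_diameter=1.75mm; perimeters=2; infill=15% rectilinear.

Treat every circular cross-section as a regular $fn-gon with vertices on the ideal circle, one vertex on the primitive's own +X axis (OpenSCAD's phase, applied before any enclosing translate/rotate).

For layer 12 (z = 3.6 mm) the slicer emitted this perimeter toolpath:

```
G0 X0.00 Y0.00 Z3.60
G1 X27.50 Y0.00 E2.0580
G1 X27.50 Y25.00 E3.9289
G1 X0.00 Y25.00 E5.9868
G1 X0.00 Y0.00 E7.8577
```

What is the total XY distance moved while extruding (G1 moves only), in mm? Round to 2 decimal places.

Sum the Euclidean lengths of each G1 segment: total = 105.00 mm.

105.00 mm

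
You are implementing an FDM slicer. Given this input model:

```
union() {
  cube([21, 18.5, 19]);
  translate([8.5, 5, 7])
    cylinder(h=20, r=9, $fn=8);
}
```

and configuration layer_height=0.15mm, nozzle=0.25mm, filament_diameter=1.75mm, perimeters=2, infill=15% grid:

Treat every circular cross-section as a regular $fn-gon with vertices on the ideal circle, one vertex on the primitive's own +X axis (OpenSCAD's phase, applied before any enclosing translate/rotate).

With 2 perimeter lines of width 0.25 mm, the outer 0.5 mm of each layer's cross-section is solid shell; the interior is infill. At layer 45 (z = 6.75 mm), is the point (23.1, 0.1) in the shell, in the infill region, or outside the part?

outside

At z = 6.75 mm: the cube is present — its section is the full 21×18.5 rectangle; the cylinder at (8.5, 5) is not intersected at this z (z outside [7, 27]); Merging all regions: only the 21×18.5 cube is present, so the union is just that shape — 1 connected region. Overall, the cross-section is a single solid region. The nearest boundary edge runs (21.00, 0.00)→(21.00, 18.50); distance from the point to it = 2.10 mm. The point is not inside any of the regions above, so it lies outside the cross-section (2.10 mm from the nearest boundary).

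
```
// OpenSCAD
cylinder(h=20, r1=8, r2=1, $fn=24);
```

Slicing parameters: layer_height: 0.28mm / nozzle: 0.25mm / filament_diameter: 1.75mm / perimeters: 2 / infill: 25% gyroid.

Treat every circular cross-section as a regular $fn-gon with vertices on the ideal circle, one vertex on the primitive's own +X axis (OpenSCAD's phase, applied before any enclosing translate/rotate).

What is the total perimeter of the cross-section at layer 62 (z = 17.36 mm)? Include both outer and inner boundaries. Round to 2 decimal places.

12.05 mm

At z = 17.36 mm: the cone contributes a regular 24-gon of circumradius 1.924 (interpolated between r1=8 and r2=1 at t=0.868) (perimeter = 2·24·1.924·sin(180°/24) = 12.05 mm). Overall, the cross-section is a single solid region. Total boundary length (outer) = 12.05 mm.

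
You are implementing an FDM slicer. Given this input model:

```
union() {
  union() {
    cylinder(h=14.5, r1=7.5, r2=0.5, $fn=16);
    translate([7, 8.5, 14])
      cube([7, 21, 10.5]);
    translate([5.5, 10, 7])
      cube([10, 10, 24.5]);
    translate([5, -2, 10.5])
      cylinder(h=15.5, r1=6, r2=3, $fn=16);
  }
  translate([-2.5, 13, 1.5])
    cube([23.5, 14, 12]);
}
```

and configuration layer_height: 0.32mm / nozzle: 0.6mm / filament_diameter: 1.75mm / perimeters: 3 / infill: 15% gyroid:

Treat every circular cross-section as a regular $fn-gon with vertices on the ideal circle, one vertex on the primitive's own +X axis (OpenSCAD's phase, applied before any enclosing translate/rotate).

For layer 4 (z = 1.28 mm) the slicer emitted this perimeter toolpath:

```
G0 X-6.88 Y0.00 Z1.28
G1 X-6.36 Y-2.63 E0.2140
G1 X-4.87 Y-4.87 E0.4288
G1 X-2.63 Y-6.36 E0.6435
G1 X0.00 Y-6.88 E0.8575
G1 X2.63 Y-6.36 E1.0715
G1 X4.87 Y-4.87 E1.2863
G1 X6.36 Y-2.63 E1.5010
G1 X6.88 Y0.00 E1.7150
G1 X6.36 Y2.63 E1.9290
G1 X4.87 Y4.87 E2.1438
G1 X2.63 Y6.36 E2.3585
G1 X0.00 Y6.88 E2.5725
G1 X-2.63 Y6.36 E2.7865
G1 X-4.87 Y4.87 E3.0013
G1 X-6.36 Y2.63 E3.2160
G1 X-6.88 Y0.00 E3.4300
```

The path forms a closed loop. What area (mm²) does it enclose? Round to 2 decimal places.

Apply the shoelace formula to the sequence of (X, Y) vertices; enclosed area = 145.04 mm².

145.04 mm²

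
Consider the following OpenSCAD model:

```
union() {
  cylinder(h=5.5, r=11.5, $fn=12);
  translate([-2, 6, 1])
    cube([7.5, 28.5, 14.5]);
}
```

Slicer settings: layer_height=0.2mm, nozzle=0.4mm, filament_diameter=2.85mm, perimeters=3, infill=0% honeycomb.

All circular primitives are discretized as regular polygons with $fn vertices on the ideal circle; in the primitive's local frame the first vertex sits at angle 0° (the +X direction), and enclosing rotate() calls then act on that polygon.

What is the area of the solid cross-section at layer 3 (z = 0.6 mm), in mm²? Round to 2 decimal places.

396.75 mm²

At z = 0.6 mm: the r=11.5 cylinder contributes a regular 12-gon of circumradius 11.5 (area = (12/2)·11.500²·sin(360°/12) = 396.75 mm²); the cube at (-2, 6) is not intersected at this z (z outside [1, 15.5]); Merging all regions: only the r=11.5 cylinder is present, so the union is just that shape — area = 396.75 mm². Overall, the cross-section is a single solid region. Net area = 396.75 mm².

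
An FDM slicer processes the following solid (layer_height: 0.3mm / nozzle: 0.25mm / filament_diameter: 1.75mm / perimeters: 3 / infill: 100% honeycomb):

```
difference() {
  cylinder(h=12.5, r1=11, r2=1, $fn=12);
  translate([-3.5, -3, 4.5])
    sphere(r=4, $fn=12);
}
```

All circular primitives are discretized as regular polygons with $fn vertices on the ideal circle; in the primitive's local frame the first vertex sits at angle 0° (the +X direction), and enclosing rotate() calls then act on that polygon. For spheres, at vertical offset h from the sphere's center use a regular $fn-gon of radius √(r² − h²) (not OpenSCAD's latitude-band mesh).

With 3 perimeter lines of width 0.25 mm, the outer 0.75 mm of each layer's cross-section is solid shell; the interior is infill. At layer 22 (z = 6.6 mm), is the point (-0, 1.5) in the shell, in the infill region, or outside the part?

infill

At z = 6.6 mm: the cone contributes a regular 12-gon of circumradius 5.720 (interpolated between r1=11 and r2=1 at t=0.528); the r=4 sphere at (-3.5, -3) slices to a regular 12-gon of circumradius 3.404 (√(r²−h²) with h=2.1 from center); After the difference (first − rest): starting from the cone, the r=4 sphere at (-3.5, -3) partially overlaps it — only the 21.53 mm² overlap (of its 34.77 mm²) is removed, clipping the outline — 1 connected region. Overall, the cross-section is a single solid region. The nearest boundary edge runs (-0.55, -1.30)→(-1.80, -0.05); distance from the point to it = 2.37 mm. The point is inside the cross-section and 2.37 mm from the nearest boundary — more than the 0.75 mm shell width (3 × 0.25), so it's in the infill interior.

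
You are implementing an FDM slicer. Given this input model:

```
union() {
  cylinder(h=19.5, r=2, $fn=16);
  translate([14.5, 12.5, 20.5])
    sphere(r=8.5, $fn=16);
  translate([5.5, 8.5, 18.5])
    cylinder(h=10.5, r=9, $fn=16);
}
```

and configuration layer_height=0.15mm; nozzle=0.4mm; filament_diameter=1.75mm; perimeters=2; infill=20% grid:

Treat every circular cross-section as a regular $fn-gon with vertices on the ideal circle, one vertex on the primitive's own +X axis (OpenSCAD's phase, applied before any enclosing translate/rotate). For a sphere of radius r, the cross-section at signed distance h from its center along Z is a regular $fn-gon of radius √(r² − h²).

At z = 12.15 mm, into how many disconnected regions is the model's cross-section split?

At z = 12.15 mm: the r=2 cylinder gives a regular 16-gon of circumradius 2 (constant along its height); the sphere at (14.5, 12.5): section is a regular 16-gon, circumradius = √(r²−h²) = √(8.5²−8.35²) = 1.590; the cylinder at (5.5, 8.5) is not intersected at this z (z outside [18.5, 29]); Combining (union): the 2 present regions are separate (no shared area or edge), so areas and boundary lengths simply add and each stays a separate island — 2 connected regions. The result has 2 disconnected regions.

2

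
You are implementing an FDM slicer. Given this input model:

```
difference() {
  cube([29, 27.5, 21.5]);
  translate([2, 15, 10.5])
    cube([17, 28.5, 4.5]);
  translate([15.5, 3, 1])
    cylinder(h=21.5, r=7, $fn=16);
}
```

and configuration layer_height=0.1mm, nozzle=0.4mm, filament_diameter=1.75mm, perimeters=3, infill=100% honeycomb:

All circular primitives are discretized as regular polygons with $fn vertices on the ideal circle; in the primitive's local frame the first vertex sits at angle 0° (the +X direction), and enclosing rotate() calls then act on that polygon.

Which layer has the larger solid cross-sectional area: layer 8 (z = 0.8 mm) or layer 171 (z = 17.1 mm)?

layer 8 (z = 0.8 mm)

Layer 8 (z = 0.8): the cube (footprint 29×27.5) is included at this height (area 797.50 mm²); the cube at (2, 15) does not reach this height (z outside [10.5, 15]); the cylinder at (15.5, 3) does not reach this height (z outside [1, 22.5]); Taking the first minus the rest: none of the subtracted shapes is present at this height, so the 29×27.5 cube is unchanged — area = 797.50 mm². So its area = 797.50 mm². Layer 171 (z = 17.1): the cube (footprint 29×27.5) is included at this height (area 797.50 mm²); the cube at (2, 15) does not reach this height (z outside [10.5, 15]); the cylinder at (15.5, 3): section is a regular 16-gon, circumradius r=7 (area = (16/2)·7.000²·sin(360°/16) = 150.01 mm²); Subtracting the remaining from the first: starting from the 29×27.5 cube (797.50 mm²), the r=7 cylinder at (15.5, 3) partially overlaps it — only the 115.17 mm² overlap (of its 150.01 mm²) is removed, clipping the outline — area = 682.33 mm². So its area = 682.33 mm². Layer 8 is larger (797.50 vs 682.33 mm²).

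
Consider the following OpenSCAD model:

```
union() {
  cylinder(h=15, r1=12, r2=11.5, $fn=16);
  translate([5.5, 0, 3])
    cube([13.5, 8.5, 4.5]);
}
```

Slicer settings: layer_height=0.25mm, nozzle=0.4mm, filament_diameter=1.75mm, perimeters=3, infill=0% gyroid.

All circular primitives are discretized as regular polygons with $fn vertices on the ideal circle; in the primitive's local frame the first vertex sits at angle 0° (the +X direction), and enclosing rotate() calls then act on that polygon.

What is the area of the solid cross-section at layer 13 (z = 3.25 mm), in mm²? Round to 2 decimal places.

At z = 3.25 mm: the cone: at t=0.217 of its height the radius interpolates to r₁+(r₂−r₁)t = 11.892, giving a regular 16-gon of that circumradius (area = (16/2)·11.892²·sin(360°/16) = 432.93 mm²); the cube at (5.5, 0) (footprint 13.5×8.5) is included at this height (area 114.75 mm²); Taking the union: the regions partially overlap — summed areas 547.68 mm² minus the doubly-counted overlap 43.48 mm² gives 504.20 mm² — area = 504.20 mm². Overall, the cross-section is a single solid region. Net area = 504.20 mm².

504.20 mm²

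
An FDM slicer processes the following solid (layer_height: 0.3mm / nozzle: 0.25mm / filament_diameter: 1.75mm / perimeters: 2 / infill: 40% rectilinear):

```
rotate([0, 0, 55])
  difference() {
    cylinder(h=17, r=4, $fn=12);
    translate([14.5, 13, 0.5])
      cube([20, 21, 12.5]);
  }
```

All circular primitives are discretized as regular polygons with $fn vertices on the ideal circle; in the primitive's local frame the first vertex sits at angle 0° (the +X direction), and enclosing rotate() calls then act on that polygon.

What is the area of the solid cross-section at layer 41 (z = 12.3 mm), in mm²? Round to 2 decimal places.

48.00 mm²

At z = 12.3 mm: the cylinder: section is a regular 12-gon, circumradius r=4 (area = (12/2)·4.000²·sin(360°/12) = 48.00 mm²); the cube at (14.5, 13) (footprint 20×21) is included at this height (area 420.00 mm²); Taking the first minus the rest: starting from the r=4 cylinder (48.00 mm²), the 20×21 cube at (14.5, 13) misses the remaining region (no effect) — area = 48.00 mm²; (whole slice rotated 55° about Z — lengths, areas and connectivity unchanged). Overall, the cross-section is a single solid region. Net area = 48.00 mm².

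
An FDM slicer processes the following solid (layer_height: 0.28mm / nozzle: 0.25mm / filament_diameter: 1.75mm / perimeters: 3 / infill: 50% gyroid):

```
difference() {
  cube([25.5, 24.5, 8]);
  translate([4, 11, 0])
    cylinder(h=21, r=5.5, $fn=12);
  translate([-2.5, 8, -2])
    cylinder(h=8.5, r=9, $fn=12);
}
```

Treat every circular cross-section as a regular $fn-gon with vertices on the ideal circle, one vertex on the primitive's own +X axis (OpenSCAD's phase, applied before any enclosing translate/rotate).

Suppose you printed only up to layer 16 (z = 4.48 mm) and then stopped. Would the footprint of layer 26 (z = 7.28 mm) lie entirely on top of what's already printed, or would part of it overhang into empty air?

part overhangs

Compare the two slices. At z = 4.48: the cube (footprint 25.5×24.5) is included at this height (area 624.75 mm²); the r=5.5 cylinder at (4, 11) gives a regular 12-gon of circumradius 5.5 (constant along its height) (area = (12/2)·5.500²·sin(360°/12) = 90.75 mm²); the cylinder at (-2.5, 8): section is a regular 12-gon, circumradius r=9 (area = (12/2)·9.000²·sin(360°/12) = 243.00 mm²); Subtracting the remaining from the first: starting from the 25.5×24.5 cube (624.75 mm²), the r=5.5 cylinder at (4, 11) partially overlaps it — only the 83.94 mm² overlap (of its 90.75 mm²) is removed, clipping the outline; the r=9 cylinder at (-2.5, 8) partially overlaps it — only the 28.00 mm² overlap (of its 243.00 mm²) is removed, clipping the outline — area = 512.80 mm². At z = 7.28: the cube (footprint 25.5×24.5) is included at this height (area 624.75 mm²); the r=5.5 cylinder at (4, 11) contributes a regular 12-gon of circumradius 5.5 (area = (12/2)·5.500²·sin(360°/12) = 90.75 mm²); the cylinder at (-2.5, 8) is not intersected at this z (z outside [-2, 6.5]); Taking the first minus the rest: starting from the 25.5×24.5 cube (624.75 mm²), the r=5.5 cylinder at (4, 11) partially overlaps it — only the 83.94 mm² overlap (of its 90.75 mm²) is removed, clipping the outline — area = 540.81 mm². Checking containment: at z = 7.28 the cross-section extends beyond the z = 4.48 cross-section by about 28.00 mm².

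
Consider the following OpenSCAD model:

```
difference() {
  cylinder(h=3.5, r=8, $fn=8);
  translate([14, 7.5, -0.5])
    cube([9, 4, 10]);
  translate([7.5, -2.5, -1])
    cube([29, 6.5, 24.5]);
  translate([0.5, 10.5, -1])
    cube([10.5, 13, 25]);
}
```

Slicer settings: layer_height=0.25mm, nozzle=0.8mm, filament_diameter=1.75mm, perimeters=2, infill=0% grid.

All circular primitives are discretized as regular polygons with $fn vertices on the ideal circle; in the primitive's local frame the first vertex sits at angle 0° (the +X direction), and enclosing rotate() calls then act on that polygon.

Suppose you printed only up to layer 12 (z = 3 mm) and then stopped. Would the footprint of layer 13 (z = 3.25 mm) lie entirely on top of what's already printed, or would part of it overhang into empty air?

entirely on top

Compare the two slices. At z = 3: the r=8 cylinder contributes a regular 8-gon of circumradius 8 (area = (8/2)·8.000²·sin(360°/8) = 181.02 mm²); the cube at (14, 7.5) (footprint 9×4) is included at this height (area 36.00 mm²); the cube at (7.5, -2.5) (footprint 29×6.5) is included at this height (area 188.50 mm²); the 10.5×13 cube at (0.5, 10.5) contributes its full rectangle (area 136.50 mm²); Taking the first minus the rest: starting from the r=8 cylinder (181.02 mm²), the 9×4 cube at (14, 7.5) misses the remaining region (no effect); the 29×6.5 cube at (7.5, -2.5) partially overlaps it — only the 0.60 mm² overlap (of its 188.50 mm²) is removed, clipping the outline; the 10.5×13 cube at (0.5, 10.5) misses the remaining region (no effect) — area = 180.42 mm². At z = 3.25: the cylinder: section is a regular 8-gon, circumradius r=8 (area = (8/2)·8.000²·sin(360°/8) = 181.02 mm²); the 9×4 cube at (14, 7.5) contributes its full rectangle (area 36.00 mm²); the 29×6.5 cube at (7.5, -2.5) contributes its full rectangle (area 188.50 mm²); the cube at (0.5, 10.5) is present — its section is the full 10.5×13 rectangle (area 136.50 mm²); After the difference (first − rest): starting from the r=8 cylinder (181.02 mm²), the 9×4 cube at (14, 7.5) misses the remaining region (no effect); the 29×6.5 cube at (7.5, -2.5) partially overlaps it — only the 0.60 mm² overlap (of its 188.50 mm²) is removed, clipping the outline; the 10.5×13 cube at (0.5, 10.5) misses the remaining region (no effect) — area = 180.42 mm². Checking containment: the cross-section at z = 3.25 is a subset of the cross-section at z = 3.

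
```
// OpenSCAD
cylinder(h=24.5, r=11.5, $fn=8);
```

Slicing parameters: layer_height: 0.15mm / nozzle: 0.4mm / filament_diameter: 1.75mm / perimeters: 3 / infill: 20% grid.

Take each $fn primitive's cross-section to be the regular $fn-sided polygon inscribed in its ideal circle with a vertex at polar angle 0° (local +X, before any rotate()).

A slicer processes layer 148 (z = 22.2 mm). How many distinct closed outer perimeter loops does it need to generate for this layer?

At z = 22.2 mm: the r=11.5 cylinder contributes a regular 8-gon of circumradius 11.5. The result has 1 disconnected region.

1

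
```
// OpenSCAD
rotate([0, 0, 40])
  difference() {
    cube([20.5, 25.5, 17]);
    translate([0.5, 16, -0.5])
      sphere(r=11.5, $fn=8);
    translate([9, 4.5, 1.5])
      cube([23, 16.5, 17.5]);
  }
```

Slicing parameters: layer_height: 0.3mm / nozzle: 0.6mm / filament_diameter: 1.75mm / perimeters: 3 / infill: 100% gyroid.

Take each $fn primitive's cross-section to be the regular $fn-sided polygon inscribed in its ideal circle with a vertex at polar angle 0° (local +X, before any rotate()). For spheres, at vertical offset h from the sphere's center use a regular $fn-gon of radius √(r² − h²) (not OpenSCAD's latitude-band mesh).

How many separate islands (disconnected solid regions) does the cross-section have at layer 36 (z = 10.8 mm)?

1

At z = 10.8 mm: the 20.5×25.5 cube contributes its full rectangle; the sphere at (0.5, 16): section is a regular 8-gon, circumradius = √(r²−h²) = √(11.5²−11.3²) = 2.135; the cube at (9, 4.5) (footprint 23×16.5) is included at this height; Subtracting the remaining from the first: starting from the 20.5×25.5 cube, the r=11.5 sphere at (0.5, 16) partially overlaps it — only the 8.48 mm² overlap (of its 12.90 mm²) is removed, clipping the outline; the 23×16.5 cube at (9, 4.5) partially overlaps it — only the 189.75 mm² overlap (of its 379.50 mm²) is removed, clipping the outline — 1 connected region; (whole slice rotated 40° about Z — lengths, areas and connectivity unchanged). Overall, the cross-section is a single solid region. Island count = 1.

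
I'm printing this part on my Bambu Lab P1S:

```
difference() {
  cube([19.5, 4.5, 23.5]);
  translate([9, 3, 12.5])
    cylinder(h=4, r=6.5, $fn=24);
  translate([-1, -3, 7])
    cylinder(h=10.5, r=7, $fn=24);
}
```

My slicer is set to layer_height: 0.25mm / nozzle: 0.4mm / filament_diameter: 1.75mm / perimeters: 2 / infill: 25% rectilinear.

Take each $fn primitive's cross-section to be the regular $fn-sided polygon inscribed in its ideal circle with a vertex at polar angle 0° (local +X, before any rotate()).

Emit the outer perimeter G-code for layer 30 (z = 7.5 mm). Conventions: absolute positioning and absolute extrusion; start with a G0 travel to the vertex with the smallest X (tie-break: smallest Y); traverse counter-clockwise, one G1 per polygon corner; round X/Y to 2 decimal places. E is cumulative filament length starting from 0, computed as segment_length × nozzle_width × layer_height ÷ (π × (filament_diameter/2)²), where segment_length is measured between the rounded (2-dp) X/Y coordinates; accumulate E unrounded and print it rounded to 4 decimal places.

At z = 7.5 mm: the cube (footprint 19.5×4.5) is included at this height; the cylinder at (9, 3) does not reach this height (z outside [12.5, 16.5]); the r=7 cylinder at (-1, -3) contributes a regular 24-gon of circumradius 7; Taking the first minus the rest: starting from the 19.5×4.5 cube, the r=7 cylinder at (-1, -3) partially overlaps it — only the 13.90 mm² overlap (of its 152.19 mm²) is removed, clipping the outline — 1 connected region. The outline is a single polygon with 9 vertices. Extrusion per mm of travel: 0.4 × 0.25 / (π × 0.875²) = 0.041575. Accumulating E over each segment gives final E = 1.9000.

G0 X0.00 Y3.87 Z7.50
G1 X0.81 Y3.76 E0.0340
G1 X2.50 Y3.06 E0.1100
G1 X3.95 Y1.95 E0.1860
G1 X5.06 Y0.50 E0.2619
G1 X5.27 Y0.00 E0.2844
G1 X19.50 Y0.00 E0.8760
G1 X19.50 Y4.50 E1.0631
G1 X0.00 Y4.50 E1.8738
G1 X0.00 Y3.87 E1.9000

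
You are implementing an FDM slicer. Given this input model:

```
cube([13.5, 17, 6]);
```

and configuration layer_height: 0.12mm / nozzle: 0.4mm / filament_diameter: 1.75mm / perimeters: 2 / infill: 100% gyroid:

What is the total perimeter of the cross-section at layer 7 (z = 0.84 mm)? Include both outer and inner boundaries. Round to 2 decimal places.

61.00 mm

At z = 0.84 mm: the cube (footprint 13.5×17) is included at this height (perimeter 61.00 mm). Overall, the cross-section is a single solid region. Total boundary length (outer) = 61.00 mm.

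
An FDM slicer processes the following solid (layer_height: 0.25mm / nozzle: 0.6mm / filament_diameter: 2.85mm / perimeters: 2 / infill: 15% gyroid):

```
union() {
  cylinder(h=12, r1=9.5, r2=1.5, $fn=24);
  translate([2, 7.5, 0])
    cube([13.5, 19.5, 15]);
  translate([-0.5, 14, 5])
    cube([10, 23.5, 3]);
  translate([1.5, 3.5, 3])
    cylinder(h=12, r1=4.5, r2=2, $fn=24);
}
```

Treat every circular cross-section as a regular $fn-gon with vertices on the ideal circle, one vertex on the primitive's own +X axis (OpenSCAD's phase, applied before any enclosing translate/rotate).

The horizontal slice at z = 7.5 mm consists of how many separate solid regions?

At z = 7.5 mm: the cone (r1=9.5→r2=1.5) has section circumradius 4.500 here — a regular 24-gon; the cube at (2, 7.5) (footprint 13.5×19.5) is included at this height; the cube at (-0.5, 14) is present — its section is the full 10×23.5 rectangle; the cone at (1.5, 3.5): at t=0.375 of its height the radius interpolates to r₁+(r₂−r₁)t = 3.562, giving a regular 24-gon of that circumradius; Taking the union: the regions partially overlap (shared area 118.29 mm²), so overlapping operands fuse into one piece — 2 connected regions. The result has 2 disconnected regions.

2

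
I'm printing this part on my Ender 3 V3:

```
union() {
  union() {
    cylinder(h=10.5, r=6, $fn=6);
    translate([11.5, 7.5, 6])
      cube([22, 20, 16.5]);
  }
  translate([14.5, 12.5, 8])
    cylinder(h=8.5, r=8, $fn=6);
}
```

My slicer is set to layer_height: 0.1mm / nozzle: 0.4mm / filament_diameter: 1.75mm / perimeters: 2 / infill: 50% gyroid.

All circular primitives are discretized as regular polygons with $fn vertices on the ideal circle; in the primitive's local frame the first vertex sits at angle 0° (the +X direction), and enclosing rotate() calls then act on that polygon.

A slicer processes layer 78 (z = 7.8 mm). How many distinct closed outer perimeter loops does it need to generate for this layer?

2

At z = 7.8 mm: the cylinder: section is a regular 6-gon, circumradius r=6; the cube at (11.5, 7.5) (footprint 22×20) is included at this height; Taking the union: the 2 present regions are separate (no shared area or edge), so areas and boundary lengths simply add and each stays a separate island — 2 connected regions; the cylinder at (14.5, 12.5) is not intersected at this z (z outside [8, 16.5]); Taking the union: only the result so far is present, so the union is just that shape — 2 connected regions. The result has 2 disconnected regions.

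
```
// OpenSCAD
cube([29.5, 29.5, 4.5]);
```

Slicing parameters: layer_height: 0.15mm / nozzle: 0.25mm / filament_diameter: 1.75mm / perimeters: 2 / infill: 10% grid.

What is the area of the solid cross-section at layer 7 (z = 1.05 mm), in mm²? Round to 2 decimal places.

870.25 mm²

At z = 1.05 mm: the cube (footprint 29.5×29.5) is included at this height (area 870.25 mm²). Overall, the cross-section is a single solid region. Net area = 870.25 mm².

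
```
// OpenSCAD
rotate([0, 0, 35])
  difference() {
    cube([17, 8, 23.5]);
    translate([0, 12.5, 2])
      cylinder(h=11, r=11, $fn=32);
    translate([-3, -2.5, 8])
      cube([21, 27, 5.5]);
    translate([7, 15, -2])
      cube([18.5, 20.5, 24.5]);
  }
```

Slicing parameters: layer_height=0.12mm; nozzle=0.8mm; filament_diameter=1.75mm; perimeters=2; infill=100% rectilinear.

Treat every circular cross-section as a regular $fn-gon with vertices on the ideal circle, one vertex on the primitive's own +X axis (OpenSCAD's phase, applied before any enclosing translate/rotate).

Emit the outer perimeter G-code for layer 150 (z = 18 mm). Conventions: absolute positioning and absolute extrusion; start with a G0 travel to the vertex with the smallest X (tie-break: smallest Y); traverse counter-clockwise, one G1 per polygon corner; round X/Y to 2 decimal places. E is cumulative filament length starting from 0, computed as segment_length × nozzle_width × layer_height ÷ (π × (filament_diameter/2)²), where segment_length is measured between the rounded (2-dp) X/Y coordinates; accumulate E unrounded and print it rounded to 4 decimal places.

G0 X-4.59 Y6.55 Z18.00
G1 X0.00 Y0.00 E0.3192
G1 X13.93 Y9.75 E0.9979
G1 X9.34 Y16.30 E1.3171
G1 X-4.59 Y6.55 E1.9957

At z = 18 mm: the cube is present — its section is the full 17×8 rectangle; the cylinder at (0, 12.5) does not reach this height (z outside [2, 13]); the cube at (-3, -2.5) does not reach this height (z outside [8, 13.5]); the 18.5×20.5 cube at (7, 15) contributes its full rectangle; After the difference (first − rest): starting from the 17×8 cube, the 18.5×20.5 cube at (7, 15) misses the remaining region (no effect) — 1 connected region; (rotated 35° about Z; rotation is an isometry so areas/perimeters/island counts are preserved). The outline is a single polygon with 4 vertices. Extrusion per mm of travel: 0.8 × 0.12 / (π × 0.875²) = 0.039912. Accumulating E over each segment gives final E = 1.9957.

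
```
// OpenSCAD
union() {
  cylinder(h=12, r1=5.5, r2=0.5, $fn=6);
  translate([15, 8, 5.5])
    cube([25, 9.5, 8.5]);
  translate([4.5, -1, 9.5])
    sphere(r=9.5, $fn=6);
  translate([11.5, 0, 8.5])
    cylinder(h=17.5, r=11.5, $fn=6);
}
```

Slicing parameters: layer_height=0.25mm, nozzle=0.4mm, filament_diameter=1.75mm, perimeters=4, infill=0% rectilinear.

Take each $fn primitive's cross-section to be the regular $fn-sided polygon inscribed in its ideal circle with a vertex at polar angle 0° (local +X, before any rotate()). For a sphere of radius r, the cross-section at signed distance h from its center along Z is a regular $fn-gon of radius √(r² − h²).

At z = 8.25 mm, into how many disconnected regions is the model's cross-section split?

2

At z = 8.25 mm: the cone contributes a regular 6-gon of circumradius 2.062 (interpolated between r1=5.5 and r2=0.5 at t=0.688); the cube at (15, 8) (footprint 25×9.5) is included at this height; the r=9.5 sphere at (4.5, -1) contributes a regular 6-gon of circumradius √(9.5²−1.25²) = 9.417; the cylinder at (11.5, 0) is not intersected at this z (z outside [8.5, 26]); Merging all regions: the regions partially overlap (shared area 11.05 mm²), so overlapping operands fuse into one piece — 2 connected regions. The result has 2 disconnected regions.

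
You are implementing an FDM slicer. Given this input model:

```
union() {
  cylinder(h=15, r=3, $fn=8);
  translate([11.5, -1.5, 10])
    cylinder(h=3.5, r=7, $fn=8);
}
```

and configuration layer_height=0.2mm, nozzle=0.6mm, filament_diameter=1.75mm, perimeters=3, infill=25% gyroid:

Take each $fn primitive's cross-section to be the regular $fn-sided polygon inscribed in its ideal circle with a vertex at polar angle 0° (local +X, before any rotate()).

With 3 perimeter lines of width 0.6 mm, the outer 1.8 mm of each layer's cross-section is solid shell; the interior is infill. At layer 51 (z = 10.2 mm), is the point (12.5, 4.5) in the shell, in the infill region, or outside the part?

shell

At z = 10.2 mm: the r=3 cylinder contributes a regular 8-gon of circumradius 3; the r=7 cylinder at (11.5, -1.5) contributes a regular 8-gon of circumradius 7; Combining (union): the 2 present regions are separate (no shared area or edge), so areas and boundary lengths simply add and each stays a separate island — 2 connected regions. Overall, the cross-section has 2 separate islands. The nearest boundary edge runs (11.50, 5.50)→(16.45, 3.45); distance from the point to it = 0.54 mm. (Shell/infill is judged within the island containing the point — the largest one.) The point is inside the cross-section, 0.54 mm from the nearest boundary — within the 1.8 mm shell band (3 × 0.6).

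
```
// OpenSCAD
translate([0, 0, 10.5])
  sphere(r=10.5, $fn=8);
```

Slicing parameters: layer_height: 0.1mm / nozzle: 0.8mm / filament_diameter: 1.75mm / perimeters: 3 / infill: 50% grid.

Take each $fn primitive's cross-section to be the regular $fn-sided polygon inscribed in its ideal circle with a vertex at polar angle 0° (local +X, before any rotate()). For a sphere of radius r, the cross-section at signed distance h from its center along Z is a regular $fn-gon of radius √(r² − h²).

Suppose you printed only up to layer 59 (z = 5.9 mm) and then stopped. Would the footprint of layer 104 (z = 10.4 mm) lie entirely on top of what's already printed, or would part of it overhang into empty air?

Compare the two slices. At z = 5.9: the sphere: section is a regular 8-gon, circumradius = √(r²−h²) = √(10.5²−4.6²) = 9.439 (area = (8/2)·9.439²·sin(360°/8) = 251.98 mm²). At z = 10.4: the r=10.5 sphere slices to a regular 8-gon of circumradius 10.500 (√(r²−h²) with h=0.1 from center) (area = (8/2)·10.500²·sin(360°/8) = 311.81 mm²). Checking containment: at z = 10.4 the cross-section extends beyond the z = 5.9 cross-section by about 59.82 mm².

part overhangs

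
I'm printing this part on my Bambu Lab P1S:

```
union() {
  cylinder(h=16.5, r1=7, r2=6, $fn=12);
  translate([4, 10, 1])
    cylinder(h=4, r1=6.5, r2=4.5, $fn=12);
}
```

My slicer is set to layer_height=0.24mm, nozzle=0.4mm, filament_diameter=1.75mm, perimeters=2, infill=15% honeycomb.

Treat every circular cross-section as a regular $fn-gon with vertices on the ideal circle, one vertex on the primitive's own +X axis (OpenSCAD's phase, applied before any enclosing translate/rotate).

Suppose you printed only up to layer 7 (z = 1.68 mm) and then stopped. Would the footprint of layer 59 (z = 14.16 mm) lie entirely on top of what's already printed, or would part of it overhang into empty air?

Compare the two slices. At z = 1.68: the cone (r1=7→r2=6) has section circumradius 6.898 here — a regular 12-gon (area = (12/2)·6.898²·sin(360°/12) = 142.75 mm²); the cone at (4, 10) (r1=6.5→r2=4.5) has section circumradius 6.160 here — a regular 12-gon (area = (12/2)·6.160²·sin(360°/12) = 113.84 mm²); Taking the union: the regions partially overlap — summed areas 256.59 mm² minus the doubly-counted overlap 9.19 mm² gives 247.40 mm² — area = 247.40 mm². At z = 14.16: the cone contributes a regular 12-gon of circumradius 6.142 (interpolated between r1=7 and r2=6 at t=0.858) (area = (12/2)·6.142²·sin(360°/12) = 113.17 mm²); the cone at (4, 10) is absent (z outside [1, 5]); Merging all regions: only the cone is present, so the union is just that shape — area = 113.17 mm². Checking containment: the cross-section at z = 14.16 is a subset of the cross-section at z = 1.68.

entirely on top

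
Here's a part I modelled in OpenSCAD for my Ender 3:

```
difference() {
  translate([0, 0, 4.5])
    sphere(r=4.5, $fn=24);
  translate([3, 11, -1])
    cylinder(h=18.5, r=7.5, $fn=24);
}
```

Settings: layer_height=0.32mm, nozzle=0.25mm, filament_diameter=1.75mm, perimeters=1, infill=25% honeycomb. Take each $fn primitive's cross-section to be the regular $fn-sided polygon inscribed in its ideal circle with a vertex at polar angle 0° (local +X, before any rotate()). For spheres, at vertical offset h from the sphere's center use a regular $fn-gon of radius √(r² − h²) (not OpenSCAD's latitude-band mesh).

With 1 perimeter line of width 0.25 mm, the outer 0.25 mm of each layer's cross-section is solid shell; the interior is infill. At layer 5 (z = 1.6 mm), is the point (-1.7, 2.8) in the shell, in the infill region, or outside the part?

At z = 1.6 mm: the r=4.5 sphere contributes a regular 24-gon of circumradius √(4.5²−2.9²) = 3.441; the r=7.5 cylinder at (3, 11) contributes a regular 24-gon of circumradius 7.5; Taking the first minus the rest: starting from the r=4.5 sphere, the r=7.5 cylinder at (3, 11) misses the remaining region (no effect) — 1 connected region. Overall, the cross-section is a single solid region. The nearest boundary edge runs (-2.43, 2.43)→(-1.72, 2.98); distance from the point to it = 0.16 mm. The point is inside the cross-section, 0.16 mm from the nearest boundary — within the 0.25 mm shell band (1 × 0.25).

shell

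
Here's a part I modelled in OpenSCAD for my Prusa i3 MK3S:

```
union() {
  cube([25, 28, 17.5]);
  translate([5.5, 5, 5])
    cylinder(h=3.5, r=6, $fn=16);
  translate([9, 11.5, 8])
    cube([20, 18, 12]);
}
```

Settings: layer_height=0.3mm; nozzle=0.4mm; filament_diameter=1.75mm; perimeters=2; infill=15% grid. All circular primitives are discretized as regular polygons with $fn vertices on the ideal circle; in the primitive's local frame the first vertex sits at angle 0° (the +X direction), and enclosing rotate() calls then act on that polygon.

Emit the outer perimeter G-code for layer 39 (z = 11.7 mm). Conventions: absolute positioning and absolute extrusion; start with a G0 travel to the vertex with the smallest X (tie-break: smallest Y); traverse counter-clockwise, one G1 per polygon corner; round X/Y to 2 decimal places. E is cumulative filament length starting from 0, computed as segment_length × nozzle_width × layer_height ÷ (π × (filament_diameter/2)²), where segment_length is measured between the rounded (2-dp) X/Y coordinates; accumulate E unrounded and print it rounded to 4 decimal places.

At z = 11.7 mm: the cube is present — its section is the full 25×28 rectangle; the cylinder at (5.5, 5) is absent (z outside [5, 8.5]); the cube at (9, 11.5) is present — its section is the full 20×18 rectangle; Combining (union): the regions partially overlap (shared area 264.00 mm²), so overlapping operands fuse into one piece — 1 connected region. The outline is a single polygon with 8 vertices. Extrusion per mm of travel: 0.4 × 0.3 / (π × 0.875²) = 0.049890. Accumulating E over each segment gives final E = 5.8372.

G0 X0.00 Y0.00 Z11.70
G1 X25.00 Y0.00 E1.2473
G1 X25.00 Y11.50 E1.8210
G1 X29.00 Y11.50 E2.0206
G1 X29.00 Y29.50 E2.9186
G1 X9.00 Y29.50 E3.9164
G1 X9.00 Y28.00 E3.9912
G1 X0.00 Y28.00 E4.4402
G1 X0.00 Y0.00 E5.8372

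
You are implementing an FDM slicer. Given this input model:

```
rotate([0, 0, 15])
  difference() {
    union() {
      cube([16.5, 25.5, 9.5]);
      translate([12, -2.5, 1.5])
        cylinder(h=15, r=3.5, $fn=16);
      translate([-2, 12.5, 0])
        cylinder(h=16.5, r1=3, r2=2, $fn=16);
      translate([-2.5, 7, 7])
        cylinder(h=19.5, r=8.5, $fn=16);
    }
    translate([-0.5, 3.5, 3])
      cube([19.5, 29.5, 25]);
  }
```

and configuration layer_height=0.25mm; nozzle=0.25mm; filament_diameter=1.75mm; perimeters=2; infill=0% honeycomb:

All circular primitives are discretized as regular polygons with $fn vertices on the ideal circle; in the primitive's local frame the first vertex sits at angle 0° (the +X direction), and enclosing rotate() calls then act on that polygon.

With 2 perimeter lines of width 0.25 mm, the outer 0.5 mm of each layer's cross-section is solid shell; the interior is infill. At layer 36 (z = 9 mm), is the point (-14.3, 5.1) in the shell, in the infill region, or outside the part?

At z = 9 mm: the cube is present — its section is the full 16.5×25.5 rectangle; the cylinder at (12, -2.5): section is a regular 16-gon, circumradius r=3.5; the cone at (-2, 12.5) contributes a regular 16-gon of circumradius 2.455 (interpolated between r1=3 and r2=2 at t=0.545); the r=8.5 cylinder at (-2.5, 7) gives a regular 16-gon of circumradius 8.5 (constant along its height); Combining (union): the regions partially overlap (shared area 89.67 mm²), so overlapping operands fuse into one piece — 1 connected region; the cube at (-0.5, 3.5) is present — its section is the full 19.5×29.5 rectangle; Subtracting the remaining from the first: starting from the result so far, the 19.5×29.5 cube at (-0.5, 3.5) partially overlaps it — only the 368.78 mm² overlap (of its 575.25 mm²) is removed, clipping the outline — 1 connected region; (whole slice rotated 15° about Z — lengths, areas and connectivity unchanged). Overall, the cross-section is a single solid region. Undo the 15° rotation: the query point maps to (-12.493, 8.627) in the un-rotated model frame. The nearest boundary edge runs (-11.00, 7.00)→(-10.35, 10.25); distance from the point to it = 1.78 mm. The point is not inside any of the regions above, so it lies outside the cross-section (1.78 mm from the nearest boundary).

outside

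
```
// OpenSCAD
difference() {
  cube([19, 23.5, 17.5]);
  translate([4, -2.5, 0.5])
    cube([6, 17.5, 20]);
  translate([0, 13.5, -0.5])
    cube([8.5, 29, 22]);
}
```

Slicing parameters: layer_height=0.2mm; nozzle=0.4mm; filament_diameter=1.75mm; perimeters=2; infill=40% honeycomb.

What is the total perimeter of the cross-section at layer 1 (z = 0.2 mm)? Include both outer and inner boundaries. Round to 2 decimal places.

At z = 0.2 mm: the 19×23.5 cube contributes its full rectangle (perimeter 85.00 mm); the cube at (4, -2.5) is absent (z outside [0.5, 20.5]); the 8.5×29 cube at (0, 13.5) contributes its full rectangle (perimeter 75.00 mm); After the difference (first − rest): starting from the 19×23.5 cube, the 8.5×29 cube at (0, 13.5) partially overlaps it — only the 85.00 mm² overlap (of its 246.50 mm²) is removed, clipping the outline — boundary = 85.00 mm. Overall, the cross-section is a single solid region. Total boundary length (outer) = 85.00 mm.

85.00 mm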